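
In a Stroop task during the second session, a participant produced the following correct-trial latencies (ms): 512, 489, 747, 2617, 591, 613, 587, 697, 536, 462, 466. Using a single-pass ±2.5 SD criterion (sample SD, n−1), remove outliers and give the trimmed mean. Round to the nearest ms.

n = 11, ΣRT = 8317, M = 756.091
Σ(x−M)² = 3892878.91; s = √(3892878.91/10) = 623.929
Cutoffs: 756.091 ± 2.5·623.929 → [-803.7, 2315.9]
Outside: 2617 → excluded.
Retained (n=10): Σ = 5700, mean = 5700/10 = 570.000

570 ms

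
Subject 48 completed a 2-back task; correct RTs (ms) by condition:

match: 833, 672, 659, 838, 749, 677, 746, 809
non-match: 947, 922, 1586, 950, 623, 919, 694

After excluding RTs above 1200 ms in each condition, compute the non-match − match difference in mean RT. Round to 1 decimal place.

94.6 ms

non-match: exclude 1586
M(match) = 5983/8 = 747.875
M(non-match) = 5055/6 = 842.500
Difference = 842.500 − 747.875 = 94.625 ms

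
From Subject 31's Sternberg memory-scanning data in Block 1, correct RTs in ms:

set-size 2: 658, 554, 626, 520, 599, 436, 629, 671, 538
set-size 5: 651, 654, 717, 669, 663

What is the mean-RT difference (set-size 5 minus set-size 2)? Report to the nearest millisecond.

M(set-size 2) = 5231/9 = 581.222
M(set-size 5) = 3354/5 = 670.800
Difference = 670.800 − 581.222 = 89.578 ms

90 ms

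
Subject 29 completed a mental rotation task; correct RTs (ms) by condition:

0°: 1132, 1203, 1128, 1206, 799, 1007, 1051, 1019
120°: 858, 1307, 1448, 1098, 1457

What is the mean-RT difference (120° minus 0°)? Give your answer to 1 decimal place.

165.5 ms

M(0°) = 8545/8 = 1068.125
M(120°) = 6168/5 = 1233.600
Difference = 1233.600 − 1068.125 = 165.475 ms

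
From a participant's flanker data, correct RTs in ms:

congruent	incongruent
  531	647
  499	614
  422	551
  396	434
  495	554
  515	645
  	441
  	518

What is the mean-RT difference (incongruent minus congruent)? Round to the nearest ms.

74 ms

M(congruent) = 2858/6 = 476.333
M(incongruent) = 4404/8 = 550.500
Difference = 550.500 − 476.333 = 74.167 ms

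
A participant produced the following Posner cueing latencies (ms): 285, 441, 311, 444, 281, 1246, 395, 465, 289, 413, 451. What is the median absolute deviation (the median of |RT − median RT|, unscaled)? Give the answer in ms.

52 ms

Sorted: 281, 285, 289, 311, 395, 413, 441, 444, 451, 465, 1246 → median = 413
|x − 413|: 128, 28, 102, 31, 132, 833, 18, 52, 124, 0, 38
Sorted deviations: 0, 18, 28, 31, 38, 52, 102, 124, 128, 132, 833 → MAD = 52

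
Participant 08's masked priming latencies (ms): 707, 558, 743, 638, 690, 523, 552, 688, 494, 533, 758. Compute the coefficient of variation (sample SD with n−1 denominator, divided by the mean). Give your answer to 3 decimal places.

n = 11, Σ = 6884, M = 625.8182
Σ(x−M)² = 92539.636; s = √(92539.636/10) = 96.1975
CV = 96.1975 / 625.8182 = 0.15371

0.154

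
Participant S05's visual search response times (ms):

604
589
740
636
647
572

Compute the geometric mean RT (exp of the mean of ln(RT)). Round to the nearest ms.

629 ms

ln(RT): 6.4036, 6.3784, 6.6067, 6.4552, 6.4723, 6.3491
Mean ln(RT) = 38.6653/6 = 6.44422
Geometric mean = exp(6.44422) = 629.06 ms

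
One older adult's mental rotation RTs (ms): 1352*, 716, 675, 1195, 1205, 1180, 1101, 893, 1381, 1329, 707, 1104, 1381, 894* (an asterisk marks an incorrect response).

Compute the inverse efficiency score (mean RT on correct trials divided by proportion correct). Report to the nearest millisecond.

Correct trials (n=12): 716, 675, 1195, 1205, 1180, 1101, 893, 1381, 1329, 707, 1104, 1381
Mean correct RT = 12867/12 = 1072.2500 ms
Proportion correct = 12/14
IES = 1072.2500 / (12/14) = 1250.958 ms

1251 ms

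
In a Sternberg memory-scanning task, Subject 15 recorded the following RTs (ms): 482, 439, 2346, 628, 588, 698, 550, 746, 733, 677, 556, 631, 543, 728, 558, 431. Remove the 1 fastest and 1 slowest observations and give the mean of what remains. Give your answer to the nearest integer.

Sorted: 431, 439, 482, 543, 550, 556, 558, 588, 628, 631, 677, 698, 728, 733, 746, 2346
Drop lowest 1 (431) and highest 1 (2346)
Remaining (n=14): Σ = 8557, mean = 8557/14 = 611.214

611 ms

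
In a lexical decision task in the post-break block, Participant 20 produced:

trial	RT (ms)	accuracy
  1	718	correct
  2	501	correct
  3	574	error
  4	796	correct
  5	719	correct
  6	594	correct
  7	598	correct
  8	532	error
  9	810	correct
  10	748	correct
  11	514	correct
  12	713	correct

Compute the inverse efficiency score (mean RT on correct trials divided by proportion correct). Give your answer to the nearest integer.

805 ms

Correct trials (n=10): 718, 501, 796, 719, 594, 598, 810, 748, 514, 713
Mean correct RT = 6711/10 = 671.1000 ms
Proportion correct = 10/12
IES = 671.1000 / (10/12) = 805.320 ms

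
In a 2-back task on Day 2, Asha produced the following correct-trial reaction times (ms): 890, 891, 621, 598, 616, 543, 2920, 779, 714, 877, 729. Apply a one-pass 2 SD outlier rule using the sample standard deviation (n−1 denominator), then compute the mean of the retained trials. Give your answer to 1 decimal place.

725.8 ms

n = 11, ΣRT = 10178, M = 925.273
Σ(x−M)² = 4529712.18; s = √(4529712.18/10) = 673.031
Cutoffs: 925.273 ± 2·673.031 → [-420.8, 2271.3]
Outside: 2920 → excluded.
Retained (n=10): Σ = 7258, mean = 7258/10 = 725.800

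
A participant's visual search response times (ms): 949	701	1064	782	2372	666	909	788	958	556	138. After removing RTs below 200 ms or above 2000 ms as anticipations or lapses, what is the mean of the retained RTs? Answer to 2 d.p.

819.22 ms

Excluded: 138, 2372
Retained (n=9): Σ = 7373
Mean = 7373/9 = 819.2222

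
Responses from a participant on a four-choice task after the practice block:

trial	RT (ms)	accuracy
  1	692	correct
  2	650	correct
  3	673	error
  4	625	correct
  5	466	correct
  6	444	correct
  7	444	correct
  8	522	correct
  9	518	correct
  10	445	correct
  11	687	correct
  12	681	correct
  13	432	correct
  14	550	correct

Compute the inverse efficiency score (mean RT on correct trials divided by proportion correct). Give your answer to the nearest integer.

Correct trials (n=13): 692, 650, 625, 466, 444, 444, 522, 518, 445, 687, 681, 432, 550
Mean correct RT = 7156/13 = 550.4615 ms
Proportion correct = 13/14
IES = 550.4615 / (13/14) = 592.805 ms

593 ms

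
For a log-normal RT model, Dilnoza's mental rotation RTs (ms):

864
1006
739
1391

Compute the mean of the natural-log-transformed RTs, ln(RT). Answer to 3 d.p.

ln(RT): 6.7616, 6.9137, 6.6053, 7.2378
Σ ln(RT) = 27.5184
Mean = 27.5184/4 = 6.87960

6.880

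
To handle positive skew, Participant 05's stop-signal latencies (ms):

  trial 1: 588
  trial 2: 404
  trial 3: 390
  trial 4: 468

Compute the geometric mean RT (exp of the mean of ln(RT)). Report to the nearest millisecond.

ln(RT): 6.3767, 6.0014, 5.9661, 6.1485
Mean ln(RT) = 24.4928/4 = 6.12319
Geometric mean = exp(6.12319) = 456.32 ms

456 ms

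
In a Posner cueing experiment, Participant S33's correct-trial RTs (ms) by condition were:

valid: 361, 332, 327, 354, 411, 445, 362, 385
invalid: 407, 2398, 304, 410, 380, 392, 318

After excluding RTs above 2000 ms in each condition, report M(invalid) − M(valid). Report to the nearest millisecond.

invalid: exclude 2398
M(valid) = 2977/8 = 372.125
M(invalid) = 2211/6 = 368.500
Difference = 368.500 − 372.125 = -3.625 ms

-4 ms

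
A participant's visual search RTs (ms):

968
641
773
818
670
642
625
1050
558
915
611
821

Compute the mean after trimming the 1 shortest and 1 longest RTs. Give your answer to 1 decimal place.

748.4 ms

Sorted: 558, 611, 625, 641, 642, 670, 773, 818, 821, 915, 968, 1050
Drop lowest 1 (558) and highest 1 (1050)
Remaining (n=10): Σ = 7484, mean = 7484/10 = 748.400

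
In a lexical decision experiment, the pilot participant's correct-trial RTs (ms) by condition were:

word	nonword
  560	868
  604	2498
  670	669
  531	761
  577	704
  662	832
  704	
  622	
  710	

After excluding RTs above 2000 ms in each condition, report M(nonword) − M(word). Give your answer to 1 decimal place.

nonword: exclude 2498
M(word) = 5640/9 = 626.667
M(nonword) = 3834/5 = 766.800
Difference = 766.800 − 626.667 = 140.133 ms

140.1 ms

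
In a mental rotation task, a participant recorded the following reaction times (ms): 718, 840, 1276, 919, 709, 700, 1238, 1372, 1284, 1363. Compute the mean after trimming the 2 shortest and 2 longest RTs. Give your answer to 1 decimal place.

1045.8 ms

Sorted: 700, 709, 718, 840, 919, 1238, 1276, 1284, 1363, 1372
Drop lowest 2 (700, 709) and highest 2 (1363, 1372)
Remaining (n=6): Σ = 6275, mean = 6275/6 = 1045.833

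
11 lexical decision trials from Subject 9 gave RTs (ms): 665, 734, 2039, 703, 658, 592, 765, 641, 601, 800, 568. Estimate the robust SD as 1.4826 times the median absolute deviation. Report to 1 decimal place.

102.3 ms

Sorted: 568, 592, 601, 641, 658, 665, 703, 734, 765, 800, 2039 → median = 665
|x − 665| sorted: 0, 7, 24, 38, 64, 69, 73, 97, 100, 135, 1374 → MAD = 69
Robust SD ≈ 1.4826 × 69 = 102.299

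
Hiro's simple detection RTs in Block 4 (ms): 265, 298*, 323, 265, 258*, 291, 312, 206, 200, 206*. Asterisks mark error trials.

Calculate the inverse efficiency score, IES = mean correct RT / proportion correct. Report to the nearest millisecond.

Correct trials (n=7): 265, 323, 265, 291, 312, 206, 200
Mean correct RT = 1862/7 = 266.0000 ms
Proportion correct = 7/10
IES = 266.0000 / (7/10) = 380.000 ms

380 ms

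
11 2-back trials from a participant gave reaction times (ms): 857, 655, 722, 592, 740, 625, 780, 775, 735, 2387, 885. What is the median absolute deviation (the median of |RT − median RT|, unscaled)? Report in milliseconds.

85 ms

Sorted: 592, 625, 655, 722, 735, 740, 775, 780, 857, 885, 2387 → median = 740
|x − 740|: 117, 85, 18, 148, 0, 115, 40, 35, 5, 1647, 145
Sorted deviations: 0, 5, 18, 35, 40, 85, 115, 117, 145, 148, 1647 → MAD = 85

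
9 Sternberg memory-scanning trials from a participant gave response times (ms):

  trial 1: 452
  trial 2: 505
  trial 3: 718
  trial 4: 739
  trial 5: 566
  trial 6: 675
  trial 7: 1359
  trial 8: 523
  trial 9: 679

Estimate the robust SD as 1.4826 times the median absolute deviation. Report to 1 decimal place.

Sorted: 452, 505, 523, 566, 675, 679, 718, 739, 1359 → median = 675
|x − 675| sorted: 0, 4, 43, 64, 109, 152, 170, 223, 684 → MAD = 109
Robust SD ≈ 1.4826 × 109 = 161.603

161.6 ms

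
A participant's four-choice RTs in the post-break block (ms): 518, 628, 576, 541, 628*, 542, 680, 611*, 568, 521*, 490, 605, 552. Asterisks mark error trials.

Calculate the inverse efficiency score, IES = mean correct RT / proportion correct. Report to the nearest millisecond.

Correct trials (n=10): 518, 628, 576, 541, 542, 680, 568, 490, 605, 552
Mean correct RT = 5700/10 = 570.0000 ms
Proportion correct = 10/13
IES = 570.0000 / (10/13) = 741.000 ms

741 ms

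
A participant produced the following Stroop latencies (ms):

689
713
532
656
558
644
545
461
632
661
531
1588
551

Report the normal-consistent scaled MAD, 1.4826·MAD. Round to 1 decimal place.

120.1 ms

Sorted: 461, 531, 532, 545, 551, 558, 632, 644, 656, 661, 689, 713, 1588 → median = 632
|x − 632| sorted: 0, 12, 24, 29, 57, 74, 81, 81, 87, 100, 101, 171, 956 → MAD = 81
Robust SD ≈ 1.4826 × 81 = 120.091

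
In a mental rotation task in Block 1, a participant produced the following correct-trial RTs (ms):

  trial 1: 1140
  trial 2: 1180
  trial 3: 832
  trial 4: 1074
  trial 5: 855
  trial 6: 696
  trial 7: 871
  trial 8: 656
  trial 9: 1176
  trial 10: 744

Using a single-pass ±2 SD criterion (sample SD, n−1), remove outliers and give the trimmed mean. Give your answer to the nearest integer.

922 ms

n = 10, ΣRT = 9224, M = 922.400
Σ(x−M)² = 370412.40; s = √(370412.40/9) = 202.872
Cutoffs: 922.400 ± 2·202.872 → [516.7, 1328.1]
No RTs fall outside the cutoffs; all 10 retained. Mean = 9224/10 = 922.400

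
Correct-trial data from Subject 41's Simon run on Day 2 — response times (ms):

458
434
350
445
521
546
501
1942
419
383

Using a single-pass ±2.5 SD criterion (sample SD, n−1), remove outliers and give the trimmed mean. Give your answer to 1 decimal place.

n = 10, ΣRT = 5999, M = 599.900
Σ(x−M)² = 2034016.90; s = √(2034016.90/9) = 475.397
Cutoffs: 599.900 ± 2.5·475.397 → [-588.6, 1788.4]
Outside: 1942 → excluded.
Retained (n=9): Σ = 4057, mean = 4057/9 = 450.778

450.8 ms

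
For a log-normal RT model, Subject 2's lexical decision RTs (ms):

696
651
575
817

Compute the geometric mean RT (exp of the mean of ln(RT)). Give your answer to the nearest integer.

679 ms

ln(RT): 6.5453, 6.4785, 6.3544, 6.7056
Mean ln(RT) = 26.0839/4 = 6.52097
Geometric mean = exp(6.52097) = 679.23 ms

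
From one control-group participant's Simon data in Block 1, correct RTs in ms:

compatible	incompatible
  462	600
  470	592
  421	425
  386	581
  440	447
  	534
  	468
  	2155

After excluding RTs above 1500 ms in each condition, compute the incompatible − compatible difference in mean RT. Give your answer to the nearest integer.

85 ms

incompatible: exclude 2155
M(compatible) = 2179/5 = 435.800
M(incompatible) = 3647/7 = 521.000
Difference = 521.000 − 435.800 = 85.200 ms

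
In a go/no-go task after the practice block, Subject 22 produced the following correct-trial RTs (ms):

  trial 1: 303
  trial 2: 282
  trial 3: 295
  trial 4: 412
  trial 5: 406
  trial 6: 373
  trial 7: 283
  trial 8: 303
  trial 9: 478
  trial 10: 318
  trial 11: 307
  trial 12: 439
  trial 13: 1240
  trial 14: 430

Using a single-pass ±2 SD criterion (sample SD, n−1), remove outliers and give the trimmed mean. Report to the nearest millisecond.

356 ms

n = 14, ΣRT = 5869, M = 419.214
Σ(x−M)² = 782674.36; s = √(782674.36/13) = 245.369
Cutoffs: 419.214 ± 2·245.369 → [-71.5, 910.0]
Outside: 1240 → excluded.
Retained (n=13): Σ = 4629, mean = 4629/13 = 356.077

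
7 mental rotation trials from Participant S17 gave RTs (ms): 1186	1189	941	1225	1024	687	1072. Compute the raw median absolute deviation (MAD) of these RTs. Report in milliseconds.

Sorted: 687, 941, 1024, 1072, 1186, 1189, 1225 → median = 1072
|x − 1072|: 114, 117, 131, 153, 48, 385, 0
Sorted deviations: 0, 48, 114, 117, 131, 153, 385 → MAD = 117

117 ms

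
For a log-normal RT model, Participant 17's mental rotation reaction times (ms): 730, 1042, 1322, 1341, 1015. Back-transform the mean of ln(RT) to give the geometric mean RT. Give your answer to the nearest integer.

1065 ms

ln(RT): 6.5930, 6.9489, 7.1869, 7.2012, 6.9226
Mean ln(RT) = 34.8527/5 = 6.97053
Geometric mean = exp(6.97053) = 1064.79 ms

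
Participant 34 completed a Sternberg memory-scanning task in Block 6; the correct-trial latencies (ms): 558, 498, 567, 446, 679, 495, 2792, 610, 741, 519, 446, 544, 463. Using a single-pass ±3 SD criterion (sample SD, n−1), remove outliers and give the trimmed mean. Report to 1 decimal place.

n = 13, ΣRT = 9358, M = 719.846
Σ(x−M)² = 4744545.69; s = √(4744545.69/12) = 628.792
Cutoffs: 719.846 ± 3·628.792 → [-1166.5, 2606.2]
Outside: 2792 → excluded.
Retained (n=12): Σ = 6566, mean = 6566/12 = 547.167

547.2 ms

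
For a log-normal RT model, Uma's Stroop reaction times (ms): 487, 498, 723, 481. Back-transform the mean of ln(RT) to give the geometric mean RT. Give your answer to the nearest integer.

539 ms

ln(RT): 6.1883, 6.2106, 6.5834, 6.1759
Mean ln(RT) = 25.1581/4 = 6.28954
Geometric mean = exp(6.28954) = 538.90 ms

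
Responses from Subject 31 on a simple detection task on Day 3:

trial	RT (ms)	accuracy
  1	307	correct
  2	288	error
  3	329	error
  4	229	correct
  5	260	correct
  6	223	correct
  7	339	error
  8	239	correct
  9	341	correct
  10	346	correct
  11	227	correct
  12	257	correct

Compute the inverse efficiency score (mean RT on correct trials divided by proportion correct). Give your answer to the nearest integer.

Correct trials (n=9): 307, 229, 260, 223, 239, 341, 346, 227, 257
Mean correct RT = 2429/9 = 269.8889 ms
Proportion correct = 9/12
IES = 269.8889 / (9/12) = 359.852 ms

360 ms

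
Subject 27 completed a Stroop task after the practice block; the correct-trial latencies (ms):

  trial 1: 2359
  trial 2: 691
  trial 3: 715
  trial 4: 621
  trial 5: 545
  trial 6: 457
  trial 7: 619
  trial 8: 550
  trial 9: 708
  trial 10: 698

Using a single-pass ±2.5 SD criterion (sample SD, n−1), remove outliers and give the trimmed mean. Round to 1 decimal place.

622.7 ms

n = 10, ΣRT = 7963, M = 796.300
Σ(x−M)² = 2778294.10; s = √(2778294.10/9) = 555.607
Cutoffs: 796.300 ± 2.5·555.607 → [-592.7, 2185.3]
Outside: 2359 → excluded.
Retained (n=9): Σ = 5604, mean = 5604/9 = 622.667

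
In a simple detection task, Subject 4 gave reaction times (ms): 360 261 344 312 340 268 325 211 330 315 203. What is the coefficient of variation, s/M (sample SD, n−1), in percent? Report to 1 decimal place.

n = 11, Σ = 3269, M = 297.1818
Σ(x−M)² = 28817.636; s = √(28817.636/10) = 53.6821
CV = 53.6821 / 297.1818 = 0.18064 = 18.064%

18.1%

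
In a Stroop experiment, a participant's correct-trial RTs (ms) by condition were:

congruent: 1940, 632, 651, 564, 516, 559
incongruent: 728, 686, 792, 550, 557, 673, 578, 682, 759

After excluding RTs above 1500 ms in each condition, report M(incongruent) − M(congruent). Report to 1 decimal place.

82.8 ms

congruent: exclude 1940
M(congruent) = 2922/5 = 584.400
M(incongruent) = 6005/9 = 667.222
Difference = 667.222 − 584.400 = 82.822 ms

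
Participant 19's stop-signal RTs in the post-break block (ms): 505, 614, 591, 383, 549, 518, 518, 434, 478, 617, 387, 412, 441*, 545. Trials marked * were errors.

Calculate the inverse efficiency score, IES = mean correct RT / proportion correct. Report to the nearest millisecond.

543 ms

Correct trials (n=13): 505, 614, 591, 383, 549, 518, 518, 434, 478, 617, 387, 412, 545
Mean correct RT = 6551/13 = 503.9231 ms
Proportion correct = 13/14
IES = 503.9231 / (13/14) = 542.686 ms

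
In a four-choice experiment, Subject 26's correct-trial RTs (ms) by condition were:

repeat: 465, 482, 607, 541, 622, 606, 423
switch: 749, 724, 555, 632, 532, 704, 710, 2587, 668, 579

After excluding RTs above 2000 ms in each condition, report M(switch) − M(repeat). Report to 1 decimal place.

switch: exclude 2587
M(repeat) = 3746/7 = 535.143
M(switch) = 5853/9 = 650.333
Difference = 650.333 − 535.143 = 115.190 ms

115.2 ms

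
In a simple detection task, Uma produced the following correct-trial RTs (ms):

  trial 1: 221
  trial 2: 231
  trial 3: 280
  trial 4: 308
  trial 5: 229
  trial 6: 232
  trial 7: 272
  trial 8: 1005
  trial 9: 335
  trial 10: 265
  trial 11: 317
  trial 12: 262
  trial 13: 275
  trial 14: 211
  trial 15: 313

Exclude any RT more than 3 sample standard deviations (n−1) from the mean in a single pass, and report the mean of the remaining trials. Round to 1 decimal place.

n = 15, ΣRT = 4756, M = 317.067
Σ(x−M)² = 527468.93; s = √(527468.93/14) = 194.104
Cutoffs: 317.067 ± 3·194.104 → [-265.2, 899.4]
Outside: 1005 → excluded.
Retained (n=14): Σ = 3751, mean = 3751/14 = 267.929

267.9 ms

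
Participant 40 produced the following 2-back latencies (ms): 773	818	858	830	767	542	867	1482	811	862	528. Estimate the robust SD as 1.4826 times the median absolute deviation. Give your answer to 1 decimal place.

66.7 ms

Sorted: 528, 542, 767, 773, 811, 818, 830, 858, 862, 867, 1482 → median = 818
|x − 818| sorted: 0, 7, 12, 40, 44, 45, 49, 51, 276, 290, 664 → MAD = 45
Robust SD ≈ 1.4826 × 45 = 66.717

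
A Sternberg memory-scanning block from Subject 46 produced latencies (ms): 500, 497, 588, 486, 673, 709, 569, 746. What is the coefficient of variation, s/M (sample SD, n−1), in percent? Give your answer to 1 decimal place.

17.1%

n = 8, Σ = 4768, M = 596.0000
Σ(x−M)² = 73108.000; s = √(73108.000/7) = 102.1959
CV = 102.1959 / 596.0000 = 0.17147 = 17.147%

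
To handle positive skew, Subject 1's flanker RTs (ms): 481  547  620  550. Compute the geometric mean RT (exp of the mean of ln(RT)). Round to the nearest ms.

ln(RT): 6.1759, 6.3044, 6.4297, 6.3099
Mean ln(RT) = 25.2200/4 = 6.30499
Geometric mean = exp(6.30499) = 547.30 ms

547 ms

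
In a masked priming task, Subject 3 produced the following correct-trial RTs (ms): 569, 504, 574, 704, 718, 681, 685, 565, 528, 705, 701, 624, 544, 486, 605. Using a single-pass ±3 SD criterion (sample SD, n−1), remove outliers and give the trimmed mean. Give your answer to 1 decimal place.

612.9 ms

n = 15, ΣRT = 9193, M = 612.867
Σ(x−M)² = 91263.73; s = √(91263.73/14) = 80.739
Cutoffs: 612.867 ± 3·80.739 → [370.6, 855.1]
No RTs fall outside the cutoffs; all 15 retained. Mean = 9193/15 = 612.867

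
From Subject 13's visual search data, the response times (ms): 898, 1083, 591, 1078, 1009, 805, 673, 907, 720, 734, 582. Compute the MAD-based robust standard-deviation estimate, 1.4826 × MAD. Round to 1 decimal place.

195.7 ms

Sorted: 582, 591, 673, 720, 734, 805, 898, 907, 1009, 1078, 1083 → median = 805
|x − 805| sorted: 0, 71, 85, 93, 102, 132, 204, 214, 223, 273, 278 → MAD = 132
Robust SD ≈ 1.4826 × 132 = 195.703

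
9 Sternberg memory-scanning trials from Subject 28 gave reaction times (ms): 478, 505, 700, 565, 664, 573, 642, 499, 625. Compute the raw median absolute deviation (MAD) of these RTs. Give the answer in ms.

Sorted: 478, 499, 505, 565, 573, 625, 642, 664, 700 → median = 573
|x − 573|: 95, 68, 127, 8, 91, 0, 69, 74, 52
Sorted deviations: 0, 8, 52, 68, 69, 74, 91, 95, 127 → MAD = 69

69 ms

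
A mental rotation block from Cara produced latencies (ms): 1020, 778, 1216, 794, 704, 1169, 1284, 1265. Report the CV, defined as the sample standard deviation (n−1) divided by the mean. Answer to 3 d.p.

0.232

n = 8, Σ = 8230, M = 1028.7500
Σ(x−M)² = 399221.500; s = √(399221.500/7) = 238.8130
CV = 238.8130 / 1028.7500 = 0.23214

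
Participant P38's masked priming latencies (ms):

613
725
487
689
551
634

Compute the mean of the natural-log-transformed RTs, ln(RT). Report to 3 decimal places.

6.415

ln(RT): 6.4184, 6.5862, 6.1883, 6.5352, 6.3117, 6.4520
Σ ln(RT) = 38.4918
Mean = 38.4918/6 = 6.41530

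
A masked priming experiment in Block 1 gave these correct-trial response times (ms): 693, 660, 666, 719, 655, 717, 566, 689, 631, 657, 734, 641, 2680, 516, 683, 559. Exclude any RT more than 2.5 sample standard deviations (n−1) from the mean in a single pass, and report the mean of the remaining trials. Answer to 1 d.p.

n = 16, ΣRT = 12466, M = 779.125
Σ(x−M)² = 3909057.75; s = √(3909057.75/15) = 510.494
Cutoffs: 779.125 ± 2.5·510.494 → [-497.1, 2055.4]
Outside: 2680 → excluded.
Retained (n=15): Σ = 9786, mean = 9786/15 = 652.400

652.4 ms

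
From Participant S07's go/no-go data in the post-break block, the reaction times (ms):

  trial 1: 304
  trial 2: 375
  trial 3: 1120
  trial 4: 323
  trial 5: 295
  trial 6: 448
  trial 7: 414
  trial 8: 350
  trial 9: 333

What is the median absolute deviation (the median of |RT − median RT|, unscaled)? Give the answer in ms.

Sorted: 295, 304, 323, 333, 350, 375, 414, 448, 1120 → median = 350
|x − 350|: 46, 25, 770, 27, 55, 98, 64, 0, 17
Sorted deviations: 0, 17, 25, 27, 46, 55, 64, 98, 770 → MAD = 46

46 ms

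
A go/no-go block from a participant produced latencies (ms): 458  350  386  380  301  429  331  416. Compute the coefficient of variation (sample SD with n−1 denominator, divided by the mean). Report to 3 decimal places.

0.138

n = 8, Σ = 3051, M = 381.3750
Σ(x−M)² = 19343.875; s = √(19343.875/7) = 52.5682
CV = 52.5682 / 381.3750 = 0.13784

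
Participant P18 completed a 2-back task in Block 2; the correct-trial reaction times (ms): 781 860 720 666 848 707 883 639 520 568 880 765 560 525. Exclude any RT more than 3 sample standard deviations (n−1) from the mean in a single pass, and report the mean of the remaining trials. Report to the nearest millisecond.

709 ms

n = 14, ΣRT = 9922, M = 708.714
Σ(x−M)² = 228490.86; s = √(228490.86/13) = 132.575
Cutoffs: 708.714 ± 3·132.575 → [311.0, 1106.4]
No RTs fall outside the cutoffs; all 14 retained. Mean = 9922/14 = 708.714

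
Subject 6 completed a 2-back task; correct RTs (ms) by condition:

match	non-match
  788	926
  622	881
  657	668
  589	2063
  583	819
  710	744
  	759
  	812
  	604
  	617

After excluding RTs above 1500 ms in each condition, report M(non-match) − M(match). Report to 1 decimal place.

100.7 ms

non-match: exclude 2063
M(match) = 3949/6 = 658.167
M(non-match) = 6830/9 = 758.889
Difference = 758.889 − 658.167 = 100.722 ms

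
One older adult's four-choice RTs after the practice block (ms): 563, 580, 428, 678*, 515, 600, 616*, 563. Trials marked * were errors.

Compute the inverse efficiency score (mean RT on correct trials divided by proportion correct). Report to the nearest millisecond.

Correct trials (n=6): 563, 580, 428, 515, 600, 563
Mean correct RT = 3249/6 = 541.5000 ms
Proportion correct = 6/8
IES = 541.5000 / (6/8) = 722.000 ms

722 ms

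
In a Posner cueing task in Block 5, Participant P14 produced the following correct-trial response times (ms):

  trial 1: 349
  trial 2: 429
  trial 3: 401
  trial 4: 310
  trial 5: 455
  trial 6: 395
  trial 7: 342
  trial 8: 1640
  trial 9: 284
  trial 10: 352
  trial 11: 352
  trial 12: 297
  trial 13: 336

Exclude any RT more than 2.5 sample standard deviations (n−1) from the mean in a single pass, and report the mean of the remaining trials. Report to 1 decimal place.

358.5 ms

n = 13, ΣRT = 5942, M = 457.077
Σ(x−M)² = 1545974.92; s = √(1545974.92/12) = 358.931
Cutoffs: 457.077 ± 2.5·358.931 → [-440.2, 1354.4]
Outside: 1640 → excluded.
Retained (n=12): Σ = 4302, mean = 4302/12 = 358.500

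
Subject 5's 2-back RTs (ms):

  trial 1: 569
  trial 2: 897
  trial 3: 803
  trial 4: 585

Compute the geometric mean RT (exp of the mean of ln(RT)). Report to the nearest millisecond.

700 ms

ln(RT): 6.3439, 6.7991, 6.6884, 6.3716
Mean ln(RT) = 26.2029/4 = 6.55073
Geometric mean = exp(6.55073) = 699.75 ms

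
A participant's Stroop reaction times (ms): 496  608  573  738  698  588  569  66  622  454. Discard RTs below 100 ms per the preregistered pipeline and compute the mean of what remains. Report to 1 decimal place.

594.0 ms

Excluded: 66
Retained (n=9): Σ = 5346
Mean = 5346/9 = 594.0000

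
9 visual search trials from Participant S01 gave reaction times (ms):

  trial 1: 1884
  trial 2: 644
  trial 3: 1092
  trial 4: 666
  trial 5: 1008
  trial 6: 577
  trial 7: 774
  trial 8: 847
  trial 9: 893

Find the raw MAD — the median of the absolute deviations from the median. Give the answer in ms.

181 ms

Sorted: 577, 644, 666, 774, 847, 893, 1008, 1092, 1884 → median = 847
|x − 847|: 1037, 203, 245, 181, 161, 270, 73, 0, 46
Sorted deviations: 0, 46, 73, 161, 181, 203, 245, 270, 1037 → MAD = 181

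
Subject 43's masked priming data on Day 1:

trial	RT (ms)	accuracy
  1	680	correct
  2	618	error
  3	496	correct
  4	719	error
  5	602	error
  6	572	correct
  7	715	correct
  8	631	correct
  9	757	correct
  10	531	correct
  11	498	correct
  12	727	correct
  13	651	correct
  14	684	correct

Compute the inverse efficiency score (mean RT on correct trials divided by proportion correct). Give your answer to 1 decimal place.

803.2 ms

Correct trials (n=11): 680, 496, 572, 715, 631, 757, 531, 498, 727, 651, 684
Mean correct RT = 6942/11 = 631.0909 ms
Proportion correct = 11/14
IES = 631.0909 / (11/14) = 803.207 ms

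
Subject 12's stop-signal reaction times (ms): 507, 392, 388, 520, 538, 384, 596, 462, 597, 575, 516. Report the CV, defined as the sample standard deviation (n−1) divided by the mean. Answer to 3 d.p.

0.163

n = 11, Σ = 5475, M = 497.7273
Σ(x−M)² = 65450.182; s = √(65450.182/10) = 80.9013
CV = 80.9013 / 497.7273 = 0.16254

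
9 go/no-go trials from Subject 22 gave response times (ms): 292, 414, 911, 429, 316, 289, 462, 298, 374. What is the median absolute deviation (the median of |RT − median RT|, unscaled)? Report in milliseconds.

76 ms

Sorted: 289, 292, 298, 316, 374, 414, 429, 462, 911 → median = 374
|x − 374|: 82, 40, 537, 55, 58, 85, 88, 76, 0
Sorted deviations: 0, 40, 55, 58, 76, 82, 85, 88, 537 → MAD = 76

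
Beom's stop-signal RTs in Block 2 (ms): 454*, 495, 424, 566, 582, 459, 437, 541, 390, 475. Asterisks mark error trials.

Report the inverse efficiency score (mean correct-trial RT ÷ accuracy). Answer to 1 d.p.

539.4 ms

Correct trials (n=9): 495, 424, 566, 582, 459, 437, 541, 390, 475
Mean correct RT = 4369/9 = 485.4444 ms
Proportion correct = 9/10
IES = 485.4444 / (9/10) = 539.383 ms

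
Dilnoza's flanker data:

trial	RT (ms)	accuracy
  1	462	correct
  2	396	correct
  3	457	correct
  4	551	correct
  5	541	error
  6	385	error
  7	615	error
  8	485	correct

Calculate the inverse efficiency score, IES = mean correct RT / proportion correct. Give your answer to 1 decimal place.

Correct trials (n=5): 462, 396, 457, 551, 485
Mean correct RT = 2351/5 = 470.2000 ms
Proportion correct = 5/8
IES = 470.2000 / (5/8) = 752.320 ms

752.3 ms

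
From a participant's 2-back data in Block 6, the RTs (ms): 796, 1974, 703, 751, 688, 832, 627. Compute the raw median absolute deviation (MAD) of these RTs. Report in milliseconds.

63 ms

Sorted: 627, 688, 703, 751, 796, 832, 1974 → median = 751
|x − 751|: 45, 1223, 48, 0, 63, 81, 124
Sorted deviations: 0, 45, 48, 63, 81, 124, 1223 → MAD = 63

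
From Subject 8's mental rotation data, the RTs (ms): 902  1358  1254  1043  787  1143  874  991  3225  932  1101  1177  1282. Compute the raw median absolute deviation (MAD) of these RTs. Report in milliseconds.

169 ms

Sorted: 787, 874, 902, 932, 991, 1043, 1101, 1143, 1177, 1254, 1282, 1358, 3225 → median = 1101
|x − 1101|: 199, 257, 153, 58, 314, 42, 227, 110, 2124, 169, 0, 76, 181
Sorted deviations: 0, 42, 58, 76, 110, 153, 169, 181, 199, 227, 257, 314, 2124 → MAD = 169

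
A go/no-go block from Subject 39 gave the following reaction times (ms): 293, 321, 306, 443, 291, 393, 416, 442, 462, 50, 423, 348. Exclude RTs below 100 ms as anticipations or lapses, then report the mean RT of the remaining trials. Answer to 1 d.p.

376.2 ms

Excluded: 50
Retained (n=11): Σ = 4138
Mean = 4138/11 = 376.1818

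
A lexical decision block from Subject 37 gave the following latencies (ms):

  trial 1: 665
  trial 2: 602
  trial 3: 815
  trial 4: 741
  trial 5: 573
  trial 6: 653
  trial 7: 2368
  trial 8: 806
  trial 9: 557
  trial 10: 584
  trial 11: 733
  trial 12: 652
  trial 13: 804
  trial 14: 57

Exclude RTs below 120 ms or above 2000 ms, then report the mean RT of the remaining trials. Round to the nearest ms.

682 ms

Excluded: 57, 2368
Retained (n=12): Σ = 8185
Mean = 8185/12 = 682.0833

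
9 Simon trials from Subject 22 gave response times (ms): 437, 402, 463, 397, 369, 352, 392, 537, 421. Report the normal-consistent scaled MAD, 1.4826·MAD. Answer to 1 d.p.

48.9 ms

Sorted: 352, 369, 392, 397, 402, 421, 437, 463, 537 → median = 402
|x − 402| sorted: 0, 5, 10, 19, 33, 35, 50, 61, 135 → MAD = 33
Robust SD ≈ 1.4826 × 33 = 48.926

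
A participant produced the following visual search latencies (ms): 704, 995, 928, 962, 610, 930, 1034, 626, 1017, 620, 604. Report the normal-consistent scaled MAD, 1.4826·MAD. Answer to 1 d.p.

Sorted: 604, 610, 620, 626, 704, 928, 930, 962, 995, 1017, 1034 → median = 928
|x − 928| sorted: 0, 2, 34, 67, 89, 106, 224, 302, 308, 318, 324 → MAD = 106
Robust SD ≈ 1.4826 × 106 = 157.156

157.2 ms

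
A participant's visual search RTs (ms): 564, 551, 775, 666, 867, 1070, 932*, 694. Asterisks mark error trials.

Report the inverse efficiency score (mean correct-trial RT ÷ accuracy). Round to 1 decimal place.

846.9 ms

Correct trials (n=7): 564, 551, 775, 666, 867, 1070, 694
Mean correct RT = 5187/7 = 741.0000 ms
Proportion correct = 7/8
IES = 741.0000 / (7/8) = 846.857 ms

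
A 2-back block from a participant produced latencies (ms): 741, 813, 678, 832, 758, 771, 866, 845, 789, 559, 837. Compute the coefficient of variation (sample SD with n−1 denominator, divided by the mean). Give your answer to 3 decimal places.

0.115

n = 11, Σ = 8489, M = 771.7273
Σ(x−M)² = 79322.182; s = √(79322.182/10) = 89.0630
CV = 89.0630 / 771.7273 = 0.11541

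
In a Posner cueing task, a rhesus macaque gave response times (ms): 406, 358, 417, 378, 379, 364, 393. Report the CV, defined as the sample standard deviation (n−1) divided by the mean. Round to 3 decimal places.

n = 7, Σ = 2695, M = 385.0000
Σ(x−M)² = 2784.000; s = √(2784.000/6) = 21.5407
CV = 21.5407 / 385.0000 = 0.05595

0.056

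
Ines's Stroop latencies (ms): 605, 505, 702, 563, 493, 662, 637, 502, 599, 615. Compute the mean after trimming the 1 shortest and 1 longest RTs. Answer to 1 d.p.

586.0 ms

Sorted: 493, 502, 505, 563, 599, 605, 615, 637, 662, 702
Drop lowest 1 (493) and highest 1 (702)
Remaining (n=8): Σ = 4688, mean = 4688/8 = 586.000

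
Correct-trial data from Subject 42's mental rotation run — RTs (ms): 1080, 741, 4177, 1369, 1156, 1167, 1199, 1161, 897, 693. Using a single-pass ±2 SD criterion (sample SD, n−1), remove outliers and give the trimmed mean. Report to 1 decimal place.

n = 10, ΣRT = 13640, M = 1364.000
Σ(x−M)² = 9200616.00; s = √(9200616.00/9) = 1011.084
Cutoffs: 1364.000 ± 2·1011.084 → [-658.2, 3386.2]
Outside: 4177 → excluded.
Retained (n=9): Σ = 9463, mean = 9463/9 = 1051.444

1051.4 ms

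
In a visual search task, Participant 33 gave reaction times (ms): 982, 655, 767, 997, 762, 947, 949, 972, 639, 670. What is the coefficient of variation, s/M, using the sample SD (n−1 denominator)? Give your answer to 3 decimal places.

n = 10, Σ = 8340, M = 834.0000
Σ(x−M)² = 200146.000; s = √(200146.000/9) = 149.1256
CV = 149.1256 / 834.0000 = 0.17881

0.179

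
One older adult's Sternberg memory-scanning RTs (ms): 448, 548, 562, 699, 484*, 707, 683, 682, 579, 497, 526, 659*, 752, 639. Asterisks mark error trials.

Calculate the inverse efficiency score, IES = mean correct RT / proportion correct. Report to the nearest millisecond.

Correct trials (n=12): 448, 548, 562, 699, 707, 683, 682, 579, 497, 526, 752, 639
Mean correct RT = 7322/12 = 610.1667 ms
Proportion correct = 12/14
IES = 610.1667 / (12/14) = 711.861 ms

712 ms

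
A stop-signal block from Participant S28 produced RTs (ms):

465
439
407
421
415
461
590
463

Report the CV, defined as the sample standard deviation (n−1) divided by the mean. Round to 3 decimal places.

0.127

n = 8, Σ = 3661, M = 457.6250
Σ(x−M)² = 23685.875; s = √(23685.875/7) = 58.1695
CV = 58.1695 / 457.6250 = 0.12711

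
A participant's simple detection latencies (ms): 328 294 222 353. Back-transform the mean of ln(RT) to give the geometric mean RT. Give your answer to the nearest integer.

295 ms

ln(RT): 5.7930, 5.6836, 5.4027, 5.8665
Mean ln(RT) = 22.7457/4 = 5.68643
Geometric mean = exp(5.68643) = 294.84 ms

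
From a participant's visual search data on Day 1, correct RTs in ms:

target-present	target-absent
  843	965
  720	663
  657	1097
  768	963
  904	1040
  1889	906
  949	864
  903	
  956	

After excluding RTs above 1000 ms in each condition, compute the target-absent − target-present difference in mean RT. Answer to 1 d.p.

34.7 ms

target-present: exclude 1889
target-absent: exclude 1097, 1040
M(target-present) = 6700/8 = 837.500
M(target-absent) = 4361/5 = 872.200
Difference = 872.200 − 837.500 = 34.700 ms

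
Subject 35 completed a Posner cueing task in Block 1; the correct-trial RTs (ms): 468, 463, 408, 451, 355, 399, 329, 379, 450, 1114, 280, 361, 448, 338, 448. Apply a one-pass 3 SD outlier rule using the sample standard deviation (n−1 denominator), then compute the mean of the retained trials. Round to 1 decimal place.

n = 15, ΣRT = 6691, M = 446.067
Σ(x−M)² = 523602.93; s = √(523602.93/14) = 193.391
Cutoffs: 446.067 ± 3·193.391 → [-134.1, 1026.2]
Outside: 1114 → excluded.
Retained (n=14): Σ = 5577, mean = 5577/14 = 398.357

398.4 ms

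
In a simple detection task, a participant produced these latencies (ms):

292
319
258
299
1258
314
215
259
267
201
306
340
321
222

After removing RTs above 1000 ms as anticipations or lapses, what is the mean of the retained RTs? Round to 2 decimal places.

Excluded: 1258
Retained (n=13): Σ = 3613
Mean = 3613/13 = 277.9231

277.92 ms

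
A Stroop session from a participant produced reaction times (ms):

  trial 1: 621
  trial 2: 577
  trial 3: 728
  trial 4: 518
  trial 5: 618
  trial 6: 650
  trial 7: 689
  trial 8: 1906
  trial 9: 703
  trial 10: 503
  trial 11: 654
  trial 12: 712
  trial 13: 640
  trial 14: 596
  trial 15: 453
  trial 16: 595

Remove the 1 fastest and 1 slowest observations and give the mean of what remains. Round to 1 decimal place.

628.9 ms

Sorted: 453, 503, 518, 577, 595, 596, 618, 621, 640, 650, 654, 689, 703, 712, 728, 1906
Drop lowest 1 (453) and highest 1 (1906)
Remaining (n=14): Σ = 8804, mean = 8804/14 = 628.857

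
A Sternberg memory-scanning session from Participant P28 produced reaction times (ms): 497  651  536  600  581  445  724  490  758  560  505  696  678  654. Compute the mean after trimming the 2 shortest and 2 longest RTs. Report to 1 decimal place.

Sorted: 445, 490, 497, 505, 536, 560, 581, 600, 651, 654, 678, 696, 724, 758
Drop lowest 2 (445, 490) and highest 2 (724, 758)
Remaining (n=10): Σ = 5958, mean = 5958/10 = 595.800

595.8 ms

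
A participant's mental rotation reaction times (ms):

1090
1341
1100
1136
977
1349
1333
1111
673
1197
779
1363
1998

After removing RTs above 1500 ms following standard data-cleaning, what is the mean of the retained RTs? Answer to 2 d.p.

1120.75 ms

Excluded: 1998
Retained (n=12): Σ = 13449
Mean = 13449/12 = 1120.7500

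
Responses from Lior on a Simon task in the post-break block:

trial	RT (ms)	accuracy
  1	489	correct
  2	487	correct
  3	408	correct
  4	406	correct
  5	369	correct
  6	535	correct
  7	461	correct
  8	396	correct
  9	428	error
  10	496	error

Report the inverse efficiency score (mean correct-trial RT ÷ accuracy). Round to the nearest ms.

Correct trials (n=8): 489, 487, 408, 406, 369, 535, 461, 396
Mean correct RT = 3551/8 = 443.8750 ms
Proportion correct = 8/10
IES = 443.8750 / (8/10) = 554.844 ms

555 ms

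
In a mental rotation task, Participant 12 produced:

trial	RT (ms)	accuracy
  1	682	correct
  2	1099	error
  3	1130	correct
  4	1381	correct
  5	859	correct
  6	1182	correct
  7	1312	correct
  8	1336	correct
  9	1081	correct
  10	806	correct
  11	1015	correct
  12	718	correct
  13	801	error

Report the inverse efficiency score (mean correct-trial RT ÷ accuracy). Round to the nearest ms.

Correct trials (n=11): 682, 1130, 1381, 859, 1182, 1312, 1336, 1081, 806, 1015, 718
Mean correct RT = 11502/11 = 1045.6364 ms
Proportion correct = 11/13
IES = 1045.6364 / (11/13) = 1235.752 ms

1236 ms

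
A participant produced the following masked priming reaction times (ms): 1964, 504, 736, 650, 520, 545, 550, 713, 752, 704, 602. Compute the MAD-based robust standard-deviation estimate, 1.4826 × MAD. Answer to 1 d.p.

Sorted: 504, 520, 545, 550, 602, 650, 704, 713, 736, 752, 1964 → median = 650
|x − 650| sorted: 0, 48, 54, 63, 86, 100, 102, 105, 130, 146, 1314 → MAD = 100
Robust SD ≈ 1.4826 × 100 = 148.260

148.3 ms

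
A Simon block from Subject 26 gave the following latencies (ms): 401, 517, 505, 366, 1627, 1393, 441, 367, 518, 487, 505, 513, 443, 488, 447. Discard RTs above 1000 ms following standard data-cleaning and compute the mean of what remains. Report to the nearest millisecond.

Excluded: 1393, 1627
Retained (n=13): Σ = 5998
Mean = 5998/13 = 461.3846

461 ms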